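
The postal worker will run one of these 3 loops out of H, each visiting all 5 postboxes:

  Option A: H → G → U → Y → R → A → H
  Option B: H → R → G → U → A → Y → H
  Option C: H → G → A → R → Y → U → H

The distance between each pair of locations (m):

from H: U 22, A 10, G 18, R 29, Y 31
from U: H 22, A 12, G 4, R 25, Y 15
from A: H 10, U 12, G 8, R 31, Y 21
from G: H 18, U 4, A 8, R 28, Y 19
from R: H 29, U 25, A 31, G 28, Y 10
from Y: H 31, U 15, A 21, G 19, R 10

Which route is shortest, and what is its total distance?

Option A: 18 + 4 + 15 + 10 + 31 + 10 = 88
Option B: 29 + 28 + 4 + 12 + 21 + 31 = 125
Option C: 18 + 8 + 31 + 10 + 15 + 22 = 104

88 m — Option A is the shortest.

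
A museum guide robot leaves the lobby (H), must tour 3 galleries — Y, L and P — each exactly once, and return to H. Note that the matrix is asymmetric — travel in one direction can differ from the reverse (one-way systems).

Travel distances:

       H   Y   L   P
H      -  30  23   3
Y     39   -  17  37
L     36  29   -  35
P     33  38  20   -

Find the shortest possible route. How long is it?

Shortest round trip = 91.

H - Y - L - P - H: 30+17+35+33 = 115
H - Y - P - L - H: 30+37+20+36 = 123
H - L - Y - P - H: 23+29+37+33 = 122
H - L - P - Y - H: 23+35+38+39 = 135
H - P - Y - L - H: 3+38+17+36 = 94
H - P - L - Y - H: 3+20+29+39 = 91
The minimum is 91.
One optimal route: H → P → L → Y → H.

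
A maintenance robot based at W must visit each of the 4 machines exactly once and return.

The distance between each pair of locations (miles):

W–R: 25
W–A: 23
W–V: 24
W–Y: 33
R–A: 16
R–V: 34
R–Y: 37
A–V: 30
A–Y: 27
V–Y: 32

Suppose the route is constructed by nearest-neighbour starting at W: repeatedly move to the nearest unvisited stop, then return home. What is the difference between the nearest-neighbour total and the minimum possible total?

From W: A=23, V=24, R=25, Y=33 → choose A (23).
From A: R=16, Y=27, V=30 → choose R (16).
From R: V=34, Y=37 → choose V (34).
From V: Y=32 → choose Y (32).
NN route W → A → R → V → Y → W costs 138.
Optimal: W → R → A → Y → V → W costs 124 (by enumerating all 12 distinct tours).
Excess = 138 − 124 = 14.

Excess over optimum: 14 miles.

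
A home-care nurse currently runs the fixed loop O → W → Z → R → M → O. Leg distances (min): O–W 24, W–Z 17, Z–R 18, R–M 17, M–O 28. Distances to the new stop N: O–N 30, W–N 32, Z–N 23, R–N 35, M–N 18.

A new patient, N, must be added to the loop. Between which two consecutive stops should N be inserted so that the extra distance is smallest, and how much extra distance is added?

Adding 20 min by placing N on the M–O leg.

Insertion cost between consecutive stops i–j is d(i,N) + d(N,j) − d(i,j):
  between O and W: 30 + 32 − 24 = 38
  between W and Z: 32 + 23 − 17 = 38
  between Z and R: 23 + 35 − 18 = 40
  between R and M: 35 + 18 − 17 = 36
  between M and O: 18 + 30 − 28 = 20
Cheapest insertion is between M and O, adding 20.
New total = 104 + 20 = 124.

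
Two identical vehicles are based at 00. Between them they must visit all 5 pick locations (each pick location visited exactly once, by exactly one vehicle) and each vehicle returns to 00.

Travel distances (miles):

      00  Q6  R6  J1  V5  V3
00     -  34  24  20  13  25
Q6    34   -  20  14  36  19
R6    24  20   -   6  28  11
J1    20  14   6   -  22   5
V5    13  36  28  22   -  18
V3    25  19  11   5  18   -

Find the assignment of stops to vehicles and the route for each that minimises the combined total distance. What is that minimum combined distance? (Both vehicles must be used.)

114 miles — the smallest possible combined total.

There are 2^4 − 1 = 15 ways to divide the 5 stops into two non-empty groups. For each, the best each vehicle can do is its own shortest tour through its group:
  {Q6} + {R6, J1, V5, V3}: 68 + 66 = 134
  {R6} + {Q6, J1, V5, V3}: 48 + 84 = 132
  {Q6, R6} + {J1, V5, V3}: 78 + 56 = 134
  {J1} + {Q6, R6, V5, V3}: 40 + 94 = 134
  {Q6, J1} + {R6, V5, V3}: 68 + 66 = 134
  {R6, J1} + {Q6, V5, V3}: 50 + 84 = 134
  … (15 splits in total)
  {V5} + {Q6, R6, J1, V3}: 26 + 88 = 114  ← best
Best: vehicle 1 00 → V5 → 00 = 26; vehicle 2 00 → Q6 → J1 → V3 → R6 → 00 = 88; combined 114.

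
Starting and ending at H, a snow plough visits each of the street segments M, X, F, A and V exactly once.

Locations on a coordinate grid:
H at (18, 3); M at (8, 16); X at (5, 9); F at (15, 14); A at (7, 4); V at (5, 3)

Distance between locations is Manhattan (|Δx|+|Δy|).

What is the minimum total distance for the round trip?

With 5 stops there are 5!/2 = 60 distinct round trips (a route and its reverse cost the same).
H→M→X→F→A→V→H: 23+10+15+18+3+13 = 82
H→M→X→F→V→A→H: 23+10+15+21+3+12 = 84
H→M→X→A→F→V→H: 23+10+7+18+21+13 = 92
H→M→X→A→V→F→H: 23+10+7+3+21+14 = 78
H→M→X→V→F→A→H: 23+10+6+21+18+12 = 90
H→M→X→V→A→F→H: 23+10+6+3+18+14 = 74
H→M→F→X→A→V→H: 23+9+15+7+3+13 = 70
H→M→F→X→V→A→H: 23+9+15+6+3+12 = 68
H→M→F→A→X→V→H: 23+9+18+7+6+13 = 76
H→M→F→A→V→X→H: 23+9+18+3+6+19 = 78
H→M→F→V→X→A→H: 23+9+21+6+7+12 = 78
H→M→F→V→A→X→H: 23+9+21+3+7+19 = 82
H→M→A→X→F→V→H: 23+13+7+15+21+13 = 92
H→M→A→X→V→F→H: 23+13+7+6+21+14 = 84
… (46 more)
H→F→M→X→V→A→H: 14+9+10+6+3+12 = 54  ← best
The minimum is 54.
One optimal route: H → F → M → X → V → A → H (or its reverse).

Shortest round trip = 54.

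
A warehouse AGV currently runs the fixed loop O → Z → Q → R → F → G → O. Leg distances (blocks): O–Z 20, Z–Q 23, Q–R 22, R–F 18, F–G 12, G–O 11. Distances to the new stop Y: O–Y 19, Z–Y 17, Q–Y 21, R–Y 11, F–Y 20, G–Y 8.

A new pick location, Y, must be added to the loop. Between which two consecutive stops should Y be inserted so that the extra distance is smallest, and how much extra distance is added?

Insertion cost between consecutive stops i–j is d(i,Y) + d(Y,j) − d(i,j):
  between O and Z: 19 + 17 − 20 = 16
  between Z and Q: 17 + 21 − 23 = 15
  between Q and R: 21 + 11 − 22 = 10
  between R and F: 11 + 20 − 18 = 13
  between F and G: 20 + 8 − 12 = 16
  between G and O: 8 + 19 − 11 = 16
Cheapest insertion is between Q and R, adding 10.
New total = 106 + 10 = 116.

Minimum extra distance: 10 blocks, inserting Y between Q and R.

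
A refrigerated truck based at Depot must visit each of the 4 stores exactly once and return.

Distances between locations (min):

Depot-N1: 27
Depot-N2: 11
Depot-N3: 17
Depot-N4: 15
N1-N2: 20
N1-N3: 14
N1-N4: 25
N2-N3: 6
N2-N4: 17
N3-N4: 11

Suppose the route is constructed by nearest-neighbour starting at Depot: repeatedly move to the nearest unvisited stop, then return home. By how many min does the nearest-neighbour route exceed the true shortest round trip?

Depot: N2=11, N4=15, N3=17, N1=27 ⇒ N2
N2: N3=6, N4=17, N1=20 ⇒ N3
N3: N4=11, N1=14 ⇒ N4
N4: N1=25 ⇒ N1
NN route Depot → N2 → N3 → N4 → N1 → Depot costs 80.
Optimal: Depot → N2 → N1 → N3 → N4 → Depot costs 71 (by enumerating all 12 distinct tours).
Excess = 80 − 71 = 9.

9 min longer than the optimal tour.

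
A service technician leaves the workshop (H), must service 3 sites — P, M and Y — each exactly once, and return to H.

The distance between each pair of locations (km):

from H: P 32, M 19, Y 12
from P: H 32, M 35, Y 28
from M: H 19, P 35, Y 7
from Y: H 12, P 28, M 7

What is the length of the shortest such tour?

With 3 stops there are 3!/2 = 3 distinct round trips (a route and its reverse cost the same).
H → P → M → Y → H: 32+35+7+12 = 86
H → P → Y → M → H: 32+28+7+19 = 86
H → M → P → Y → H: 19+35+28+12 = 94
The minimum is 86.
One optimal route: H → P → M → Y → H (or its reverse).

86 km — the shortest possible round trip.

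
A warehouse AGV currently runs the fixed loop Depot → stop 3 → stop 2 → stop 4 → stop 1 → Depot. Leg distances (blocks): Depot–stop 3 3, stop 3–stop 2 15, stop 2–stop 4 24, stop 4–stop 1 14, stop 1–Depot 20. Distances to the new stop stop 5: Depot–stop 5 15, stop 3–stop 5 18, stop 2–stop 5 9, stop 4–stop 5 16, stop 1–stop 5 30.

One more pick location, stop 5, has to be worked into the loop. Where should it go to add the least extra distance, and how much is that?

Insertion cost between consecutive stops i–j is d(i,stop 5) + d(stop 5,j) − d(i,j):
  between Depot and stop 3: 15 + 18 − 3 = 30
  between stop 3 and stop 2: 18 + 9 − 15 = 12
  between stop 2 and stop 4: 9 + 16 − 24 = 1
  between stop 4 and stop 1: 16 + 30 − 14 = 32
  between stop 1 and Depot: 30 + 15 − 20 = 25
Cheapest insertion is between stop 2 and stop 4, adding 1.
New total = 76 + 1 = 77.

Minimum extra distance: 1 blocks, inserting stop 5 between stop 2 and stop 4.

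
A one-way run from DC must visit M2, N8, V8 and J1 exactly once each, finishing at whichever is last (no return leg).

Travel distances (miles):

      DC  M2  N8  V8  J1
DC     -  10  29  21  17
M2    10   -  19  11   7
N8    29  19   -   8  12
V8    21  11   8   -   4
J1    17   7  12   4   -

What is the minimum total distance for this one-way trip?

29 miles — the minimum one-way total.

There are 4! = 24 possible orderings.
DC→M2→N8→V8→J1: 10+19+8+4 = 41
DC→M2→N8→J1→V8: 10+19+12+4 = 45
DC→M2→V8→N8→J1: 10+11+8+12 = 41
DC→M2→V8→J1→N8: 10+11+4+12 = 37
DC→M2→J1→N8→V8: 10+7+12+8 = 37
DC→M2→J1→V8→N8: 10+7+4+8 = 29
DC→N8→M2→V8→J1: 29+19+11+4 = 63
DC→N8→M2→J1→V8: 29+19+7+4 = 59
DC→N8→V8→M2→J1: 29+8+11+7 = 55
DC→N8→V8→J1→M2: 29+8+4+7 = 48
DC→N8→J1→M2→V8: 29+12+7+11 = 59
DC→N8→J1→V8→M2: 29+12+4+11 = 56
DC→V8→M2→N8→J1: 21+11+19+12 = 63
DC→V8→M2→J1→N8: 21+11+7+12 = 51
… (10 more)
The minimum is 29.
One shortest path: DC → M2 → J1 → V8 → N8.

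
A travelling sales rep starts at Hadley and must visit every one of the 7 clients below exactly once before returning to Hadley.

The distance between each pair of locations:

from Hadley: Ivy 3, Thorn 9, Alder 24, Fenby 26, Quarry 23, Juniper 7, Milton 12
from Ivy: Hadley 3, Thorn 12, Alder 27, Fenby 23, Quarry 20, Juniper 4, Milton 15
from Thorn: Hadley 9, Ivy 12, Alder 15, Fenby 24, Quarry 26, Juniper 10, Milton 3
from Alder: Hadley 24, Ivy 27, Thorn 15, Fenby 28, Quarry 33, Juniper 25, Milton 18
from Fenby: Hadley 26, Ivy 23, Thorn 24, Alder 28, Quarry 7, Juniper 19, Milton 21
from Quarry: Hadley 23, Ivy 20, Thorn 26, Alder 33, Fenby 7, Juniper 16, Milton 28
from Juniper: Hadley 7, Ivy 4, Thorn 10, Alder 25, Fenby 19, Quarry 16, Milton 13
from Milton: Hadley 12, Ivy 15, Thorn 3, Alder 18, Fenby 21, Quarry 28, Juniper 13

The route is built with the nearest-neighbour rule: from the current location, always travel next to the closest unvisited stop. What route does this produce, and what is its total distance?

Hadley → [Ivy:3 / Juniper:7 / Thorn:9 / Milton:12 / Quarry:23 / Alder:24 / Fenby:26] → Ivy (3)
Ivy → [Juniper:4 / Thorn:12 / Milton:15 / Quarry:20 / Fenby:23 / Alder:27] → Juniper (4)
Juniper → [Thorn:10 / Milton:13 / Quarry:16 / Fenby:19 / Alder:25] → Thorn (10)
Thorn → [Milton:3 / Alder:15 / Fenby:24 / Quarry:26] → Milton (3)
Milton → [Alder:18 / Fenby:21 / Quarry:28] → Alder (18)
Alder → [Fenby:28 / Quarry:33] → Fenby (28)
Fenby → [Quarry:7] → Quarry (7)
Return Quarry→Hadley: 23.
Total = 3 + 4 + 10 + 3 + 18 + 28 + 7 + 23 = 96.

Total distance 96 via the nearest-neighbour route Hadley → Ivy → Juniper → Thorn → Milton → Alder → Fenby → Quarry → Hadley.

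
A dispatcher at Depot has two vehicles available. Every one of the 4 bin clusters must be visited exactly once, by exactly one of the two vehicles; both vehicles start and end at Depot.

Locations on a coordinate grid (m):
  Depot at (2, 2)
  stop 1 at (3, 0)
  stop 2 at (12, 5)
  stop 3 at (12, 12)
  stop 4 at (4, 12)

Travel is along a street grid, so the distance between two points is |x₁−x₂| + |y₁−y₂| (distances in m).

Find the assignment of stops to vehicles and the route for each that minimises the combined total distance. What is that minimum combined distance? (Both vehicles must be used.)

Try each way of splitting the stops between the two vehicles (each non-empty) and, for each split, find the best tour for each vehicle:
  {stop 1} + {stop 2, stop 3, stop 4}: 6 + 40 = 46
  {stop 2} + {stop 1, stop 3, stop 4}: 26 + 44 = 70
  {stop 1, stop 2} + {stop 3, stop 4}: 30 + 40 = 70
  {stop 3} + {stop 1, stop 2, stop 4}: 40 + 44 = 84
  {stop 1, stop 3} + {stop 2, stop 4}: 44 + 40 = 84
  {stop 2, stop 3} + {stop 1, stop 4}: 40 + 28 = 68
  … (7 splits in total)
Best: vehicle 1 Depot → stop 1 → Depot = 6; vehicle 2 Depot → stop 2 → stop 3 → stop 4 → Depot = 40; combined 46.

Minimum combined distance: 46 m.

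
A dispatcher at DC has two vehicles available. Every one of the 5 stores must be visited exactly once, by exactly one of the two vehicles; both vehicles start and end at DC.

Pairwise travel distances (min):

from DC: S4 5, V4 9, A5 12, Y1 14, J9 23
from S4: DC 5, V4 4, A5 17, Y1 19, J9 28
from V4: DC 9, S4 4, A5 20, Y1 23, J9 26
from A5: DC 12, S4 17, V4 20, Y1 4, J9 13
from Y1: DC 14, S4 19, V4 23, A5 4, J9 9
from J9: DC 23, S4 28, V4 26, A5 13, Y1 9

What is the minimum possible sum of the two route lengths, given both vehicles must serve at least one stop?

66 min — the smallest possible combined total.

There are 2^4 − 1 = 15 ways to divide the 5 stops into two non-empty groups. For each, the best each vehicle can do is its own shortest tour through its group:
  {S4} + {V4, A5, Y1, J9}: 10 + 60 = 70
  {V4} + {S4, A5, Y1, J9}: 18 + 58 = 76
  {S4, V4} + {A5, Y1, J9}: 18 + 48 = 66
  {A5} + {S4, V4, Y1, J9}: 24 + 58 = 82
  {S4, A5} + {V4, Y1, J9}: 34 + 58 = 92
  {V4, A5} + {S4, Y1, J9}: 41 + 56 = 97
  … (15 splits in total)
Best: vehicle 1 DC → S4 → V4 → DC = 18; vehicle 2 DC → A5 → Y1 → J9 → DC = 48; combined 66.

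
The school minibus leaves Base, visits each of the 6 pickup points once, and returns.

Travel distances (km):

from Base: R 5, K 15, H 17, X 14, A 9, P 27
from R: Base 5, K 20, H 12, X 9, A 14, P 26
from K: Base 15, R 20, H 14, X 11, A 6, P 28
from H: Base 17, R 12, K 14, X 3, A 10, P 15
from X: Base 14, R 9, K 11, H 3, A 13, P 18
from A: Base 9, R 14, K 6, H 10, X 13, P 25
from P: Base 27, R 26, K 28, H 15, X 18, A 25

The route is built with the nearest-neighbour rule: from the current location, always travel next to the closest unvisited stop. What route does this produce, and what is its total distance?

88 km along Base → R → X → H → A → K → P → Base.

At Base the remaining stops are R 5, A 9, X 14, K 15, H 17, P 27; go to R.
At R the remaining stops are X 9, H 12, A 14, K 20, P 26; go to X.
At X the remaining stops are H 3, K 11, A 13, P 18; go to H.
At H the remaining stops are A 10, K 14, P 15; go to A.
At A the remaining stops are K 6, P 25; go to K.
At K the remaining stops are P 28; go to P.
Return P→Base: 27.
Total = 5 + 9 + 3 + 10 + 6 + 28 + 27 = 88.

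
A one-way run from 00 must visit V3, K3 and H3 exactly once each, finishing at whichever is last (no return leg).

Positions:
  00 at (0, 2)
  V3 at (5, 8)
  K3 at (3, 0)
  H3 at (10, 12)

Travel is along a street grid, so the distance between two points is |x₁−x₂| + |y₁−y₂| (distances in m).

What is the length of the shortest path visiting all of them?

There are 3! = 6 possible orderings.
00→V3→K3→H3: 11+10+19 = 40
00→V3→H3→K3: 11+9+19 = 39
00→K3→V3→H3: 5+10+9 = 24
00→K3→H3→V3: 5+19+9 = 33
00→H3→V3→K3: 20+9+10 = 39
00→H3→K3→V3: 20+19+10 = 49
The minimum is 24.
One shortest path: 00 → K3 → V3 → H3.

24 m — the minimum one-way total.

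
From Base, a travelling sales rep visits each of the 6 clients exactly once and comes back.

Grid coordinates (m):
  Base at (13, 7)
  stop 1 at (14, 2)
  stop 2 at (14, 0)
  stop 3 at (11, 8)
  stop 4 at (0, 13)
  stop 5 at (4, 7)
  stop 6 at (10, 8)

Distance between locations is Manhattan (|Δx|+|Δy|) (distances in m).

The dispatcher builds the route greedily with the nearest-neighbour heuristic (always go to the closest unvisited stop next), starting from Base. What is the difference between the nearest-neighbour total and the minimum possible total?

Excess over optimum: 2 m.

From Base: stop 3=3, stop 6=4, stop 1=6, stop 2=8, stop 5=9, stop 4=19 → choose stop 3 (3).
From stop 3: stop 6=1, stop 5=8, stop 1=9, stop 2=11, stop 4=16 → choose stop 6 (1).
From stop 6: stop 5=7, stop 1=10, stop 2=12, stop 4=15 → choose stop 5 (7).
From stop 5: stop 4=10, stop 1=15, stop 2=17 → choose stop 4 (10).
From stop 4: stop 1=25, stop 2=27 → choose stop 1 (25).
From stop 1: stop 2=2 → choose stop 2 (2).
NN route Base → stop 3 → stop 6 → stop 5 → stop 4 → stop 1 → stop 2 → Base costs 56.
Optimal: Base → stop 1 → stop 2 → stop 3 → stop 6 → stop 4 → stop 5 → Base costs 54 (by enumerating all 360 distinct tours).
Excess = 56 − 54 = 2.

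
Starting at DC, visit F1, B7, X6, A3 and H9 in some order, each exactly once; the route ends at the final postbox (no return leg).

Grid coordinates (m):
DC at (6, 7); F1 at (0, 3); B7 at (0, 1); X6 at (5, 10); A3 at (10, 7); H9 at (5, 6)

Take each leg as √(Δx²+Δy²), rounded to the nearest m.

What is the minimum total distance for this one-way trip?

22 m — the minimum one-way total.

There are 5! = 120 possible orderings.
DC - F1 - B7 - X6 - A3 - H9: 7+2+10+6+5 = 30
DC - F1 - B7 - X6 - H9 - A3: 7+2+10+4+5 = 28
DC - F1 - B7 - A3 - X6 - H9: 7+2+12+6+4 = 31
DC - F1 - B7 - A3 - H9 - X6: 7+2+12+5+4 = 30
DC - F1 - B7 - H9 - X6 - A3: 7+2+7+4+6 = 26
DC - F1 - B7 - H9 - A3 - X6: 7+2+7+5+6 = 27
DC - F1 - X6 - B7 - A3 - H9: 7+9+10+12+5 = 43
DC - F1 - X6 - B7 - H9 - A3: 7+9+10+7+5 = 38
DC - F1 - X6 - A3 - B7 - H9: 7+9+6+12+7 = 41
DC - F1 - X6 - A3 - H9 - B7: 7+9+6+5+7 = 34
DC - F1 - X6 - H9 - B7 - A3: 7+9+4+7+12 = 39
DC - F1 - X6 - H9 - A3 - B7: 7+9+4+5+12 = 37
DC - F1 - A3 - B7 - X6 - H9: 7+11+12+10+4 = 44
DC - F1 - A3 - B7 - H9 - X6: 7+11+12+7+4 = 41
… (106 more)
DC - X6 - A3 - H9 - F1 - B7: 3+6+5+6+2 = 22  ← best
The minimum is 22.
One shortest path: DC → X6 → A3 → H9 → F1 → B7.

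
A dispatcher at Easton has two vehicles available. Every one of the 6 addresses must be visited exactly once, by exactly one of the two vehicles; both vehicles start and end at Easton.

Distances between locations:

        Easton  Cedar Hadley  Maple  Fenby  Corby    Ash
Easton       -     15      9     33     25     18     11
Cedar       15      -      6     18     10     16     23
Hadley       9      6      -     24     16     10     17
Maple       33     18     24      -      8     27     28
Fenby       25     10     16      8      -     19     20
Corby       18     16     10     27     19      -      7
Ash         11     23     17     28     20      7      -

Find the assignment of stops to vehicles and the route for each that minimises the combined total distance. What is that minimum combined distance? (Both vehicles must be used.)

96 — the smallest possible combined total.

Try each way of splitting the stops between the two vehicles (each non-empty) and, for each split, find the best tour for each vehicle:
  {Cedar} + {Hadley, Maple, Fenby, Corby, Ash}: 30 + 78 = 108
  {Hadley} + {Cedar, Maple, Fenby, Corby, Ash}: 18 + 78 = 96
  {Cedar, Hadley} + {Maple, Fenby, Corby, Ash}: 30 + 78 = 108
  {Maple} + {Cedar, Hadley, Fenby, Corby, Ash}: 66 + 62 = 128
  {Cedar, Maple} + {Hadley, Fenby, Corby, Ash}: 66 + 62 = 128
  {Hadley, Maple} + {Cedar, Fenby, Corby, Ash}: 66 + 62 = 128
  … (31 splits in total)
Best: vehicle 1 Easton → Hadley → Easton = 18; vehicle 2 Easton → Cedar → Maple → Fenby → Corby → Ash → Easton = 78; combined 96.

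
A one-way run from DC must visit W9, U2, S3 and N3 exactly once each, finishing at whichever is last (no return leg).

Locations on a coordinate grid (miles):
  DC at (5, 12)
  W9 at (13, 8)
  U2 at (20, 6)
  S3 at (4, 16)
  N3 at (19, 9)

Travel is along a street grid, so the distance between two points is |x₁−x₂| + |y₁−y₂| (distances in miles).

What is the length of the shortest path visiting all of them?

Shortest open route: 33 miles.

There are 4! = 24 possible orderings.
DC → W9 → U2 → S3 → N3: 12+9+26+22 = 69
DC → W9 → U2 → N3 → S3: 12+9+4+22 = 47
DC → W9 → S3 → U2 → N3: 12+17+26+4 = 59
DC → W9 → S3 → N3 → U2: 12+17+22+4 = 55
DC → W9 → N3 → U2 → S3: 12+7+4+26 = 49
DC → W9 → N3 → S3 → U2: 12+7+22+26 = 67
DC → U2 → W9 → S3 → N3: 21+9+17+22 = 69
DC → U2 → W9 → N3 → S3: 21+9+7+22 = 59
DC → U2 → S3 → W9 → N3: 21+26+17+7 = 71
DC → U2 → S3 → N3 → W9: 21+26+22+7 = 76
DC → U2 → N3 → W9 → S3: 21+4+7+17 = 49
DC → U2 → N3 → S3 → W9: 21+4+22+17 = 64
DC → S3 → W9 → U2 → N3: 5+17+9+4 = 35
DC → S3 → W9 → N3 → U2: 5+17+7+4 = 33
… (10 more)
The minimum is 33.
One shortest path: DC → S3 → W9 → N3 → U2.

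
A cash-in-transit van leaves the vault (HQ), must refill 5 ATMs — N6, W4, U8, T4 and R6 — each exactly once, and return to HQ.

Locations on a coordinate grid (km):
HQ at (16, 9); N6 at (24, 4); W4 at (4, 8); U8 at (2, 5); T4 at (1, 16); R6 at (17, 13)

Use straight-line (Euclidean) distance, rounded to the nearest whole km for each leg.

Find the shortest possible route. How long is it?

There are 60 distinct closed tours to check (reversals are equivalent).
HQ-N6-W4-U8-T4-R6-HQ: 9+20+4+11+16+4 = 64
HQ-N6-W4-U8-R6-T4-HQ: 9+20+4+17+16+17 = 83
HQ-N6-W4-T4-U8-R6-HQ: 9+20+9+11+17+4 = 70
HQ-N6-W4-T4-R6-U8-HQ: 9+20+9+16+17+15 = 86
HQ-N6-W4-R6-U8-T4-HQ: 9+20+14+17+11+17 = 88
HQ-N6-W4-R6-T4-U8-HQ: 9+20+14+16+11+15 = 85
HQ-N6-U8-W4-T4-R6-HQ: 9+22+4+9+16+4 = 64
HQ-N6-U8-W4-R6-T4-HQ: 9+22+4+14+16+17 = 82
HQ-N6-U8-T4-W4-R6-HQ: 9+22+11+9+14+4 = 69
HQ-N6-U8-T4-R6-W4-HQ: 9+22+11+16+14+12 = 84
HQ-N6-U8-R6-W4-T4-HQ: 9+22+17+14+9+17 = 88
HQ-N6-U8-R6-T4-W4-HQ: 9+22+17+16+9+12 = 85
HQ-N6-T4-W4-U8-R6-HQ: 9+26+9+4+17+4 = 69
HQ-N6-T4-W4-R6-U8-HQ: 9+26+9+14+17+15 = 90
… (46 more)
HQ-N6-R6-T4-U8-W4-HQ: 9+11+16+11+4+12 = 63  ← best
The minimum is 63.
One optimal route: HQ → N6 → R6 → T4 → U8 → W4 → HQ (or its reverse).

63 km — the shortest possible round trip.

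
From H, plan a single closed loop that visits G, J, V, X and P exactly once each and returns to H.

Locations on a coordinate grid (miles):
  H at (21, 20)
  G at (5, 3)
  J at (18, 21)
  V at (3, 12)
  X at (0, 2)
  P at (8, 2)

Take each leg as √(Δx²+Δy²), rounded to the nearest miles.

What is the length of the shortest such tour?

There are 60 distinct closed tours to check (reversals are equivalent).
H - G - J - V - X - P - H: 23+22+17+10+8+22 = 102
H - G - J - V - P - X - H: 23+22+17+11+8+28 = 109
H - G - J - X - V - P - H: 23+22+26+10+11+22 = 114
H - G - J - X - P - V - H: 23+22+26+8+11+20 = 110
H - G - J - P - V - X - H: 23+22+21+11+10+28 = 115
H - G - J - P - X - V - H: 23+22+21+8+10+20 = 104
H - G - V - J - X - P - H: 23+9+17+26+8+22 = 105
H - G - V - J - P - X - H: 23+9+17+21+8+28 = 106
H - G - V - X - J - P - H: 23+9+10+26+21+22 = 111
H - G - V - X - P - J - H: 23+9+10+8+21+3 = 74
H - G - V - P - J - X - H: 23+9+11+21+26+28 = 118
H - G - V - P - X - J - H: 23+9+11+8+26+3 = 80
H - G - X - J - V - P - H: 23+5+26+17+11+22 = 104
H - G - X - J - P - V - H: 23+5+26+21+11+20 = 106
… (46 more)
H - J - V - X - G - P - H: 3+17+10+5+3+22 = 60  ← best
The minimum is 60.
One optimal route: H → J → V → X → G → P → H (or its reverse).

60 miles — the shortest possible round trip.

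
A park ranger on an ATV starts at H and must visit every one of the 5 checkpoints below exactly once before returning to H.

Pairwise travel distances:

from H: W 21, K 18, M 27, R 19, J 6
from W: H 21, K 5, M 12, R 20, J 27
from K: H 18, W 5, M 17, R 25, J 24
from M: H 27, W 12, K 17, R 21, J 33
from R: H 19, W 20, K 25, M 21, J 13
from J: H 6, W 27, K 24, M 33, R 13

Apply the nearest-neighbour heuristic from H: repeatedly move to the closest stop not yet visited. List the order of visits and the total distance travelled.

H → [J:6 / K:18 / R:19 / W:21 / M:27] → J (6)
J → [R:13 / K:24 / W:27 / M:33] → R (13)
R → [W:20 / M:21 / K:25] → W (20)
W → [K:5 / M:12] → K (5)
K → [M:17] → M (17)
Return M→H: 27.
Total = 6 + 13 + 20 + 5 + 17 + 27 = 88.

Total distance 88 via the nearest-neighbour route H → J → R → W → K → M → H.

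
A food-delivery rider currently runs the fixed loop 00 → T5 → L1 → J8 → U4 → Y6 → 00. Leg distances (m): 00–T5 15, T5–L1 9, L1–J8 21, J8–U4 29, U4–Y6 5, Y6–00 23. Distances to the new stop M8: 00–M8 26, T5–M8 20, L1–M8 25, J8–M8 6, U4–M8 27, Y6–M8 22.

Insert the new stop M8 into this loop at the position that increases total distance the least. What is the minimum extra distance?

+4 m — insert M8 between J8 and U4.

Insertion cost between consecutive stops i–j is d(i,M8) + d(M8,j) − d(i,j):
  between 00 and T5: 26 + 20 − 15 = 31
  between T5 and L1: 20 + 25 − 9 = 36
  between L1 and J8: 25 + 6 − 21 = 10
  between J8 and U4: 6 + 27 − 29 = 4
  between U4 and Y6: 27 + 22 − 5 = 44
  between Y6 and 00: 22 + 26 − 23 = 25
Cheapest insertion is between J8 and U4, adding 4.
New total = 102 + 4 = 106.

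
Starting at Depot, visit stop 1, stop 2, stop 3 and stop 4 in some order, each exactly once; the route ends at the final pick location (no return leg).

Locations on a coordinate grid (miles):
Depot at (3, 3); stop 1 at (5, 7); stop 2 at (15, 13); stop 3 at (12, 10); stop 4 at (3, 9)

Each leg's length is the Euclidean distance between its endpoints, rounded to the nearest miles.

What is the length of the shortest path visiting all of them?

Minimum one-way distance = 20 miles.

There are 4! = 24 possible orderings.
Depot → stop 1 → stop 2 → stop 3 → stop 4: 4+12+4+9 = 29
Depot → stop 1 → stop 2 → stop 4 → stop 3: 4+12+13+9 = 38
Depot → stop 1 → stop 3 → stop 2 → stop 4: 4+8+4+13 = 29
Depot → stop 1 → stop 3 → stop 4 → stop 2: 4+8+9+13 = 34
Depot → stop 1 → stop 4 → stop 2 → stop 3: 4+3+13+4 = 24
Depot → stop 1 → stop 4 → stop 3 → stop 2: 4+3+9+4 = 20
Depot → stop 2 → stop 1 → stop 3 → stop 4: 16+12+8+9 = 45
Depot → stop 2 → stop 1 → stop 4 → stop 3: 16+12+3+9 = 40
Depot → stop 2 → stop 3 → stop 1 → stop 4: 16+4+8+3 = 31
Depot → stop 2 → stop 3 → stop 4 → stop 1: 16+4+9+3 = 32
Depot → stop 2 → stop 4 → stop 1 → stop 3: 16+13+3+8 = 40
Depot → stop 2 → stop 4 → stop 3 → stop 1: 16+13+9+8 = 46
Depot → stop 3 → stop 1 → stop 2 → stop 4: 11+8+12+13 = 44
Depot → stop 3 → stop 1 → stop 4 → stop 2: 11+8+3+13 = 35
… (10 more)
The minimum is 20.
One shortest path: Depot → stop 1 → stop 4 → stop 3 → stop 2.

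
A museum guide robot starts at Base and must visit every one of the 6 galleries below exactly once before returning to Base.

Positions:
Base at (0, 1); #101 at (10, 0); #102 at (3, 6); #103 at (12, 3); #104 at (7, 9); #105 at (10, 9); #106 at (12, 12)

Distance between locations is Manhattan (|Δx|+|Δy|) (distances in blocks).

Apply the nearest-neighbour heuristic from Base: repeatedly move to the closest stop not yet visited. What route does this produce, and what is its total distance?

From Base: distances to unvisited — #102=8, #101=11, #103=14, #104=15, #105=18, #106=23. Nearest is #102 (8).
From #102: distances to unvisited — #104=7, #105=10, #103=12, #101=13, #106=15. Nearest is #104 (7).
From #104: distances to unvisited — #105=3, #106=8, #103=11, #101=12. Nearest is #105 (3).
From #105: distances to unvisited — #106=5, #103=8, #101=9. Nearest is #106 (5).
From #106: distances to unvisited — #103=9, #101=14. Nearest is #103 (9).
From #103: distances to unvisited — #101=5. Nearest is #101 (5).
Return #101→Base: 11.
Total = 8 + 7 + 3 + 5 + 9 + 5 + 11 = 48.

Nearest-neighbour total = 48 blocks; route Base → #102 → #104 → #105 → #106 → #103 → #101 → Base.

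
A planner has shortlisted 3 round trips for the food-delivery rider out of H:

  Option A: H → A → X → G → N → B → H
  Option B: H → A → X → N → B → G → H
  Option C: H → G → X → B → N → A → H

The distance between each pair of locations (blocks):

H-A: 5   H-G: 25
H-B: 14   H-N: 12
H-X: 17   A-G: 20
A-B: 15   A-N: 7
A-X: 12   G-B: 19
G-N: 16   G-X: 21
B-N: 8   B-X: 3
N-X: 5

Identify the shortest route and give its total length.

69 blocks — Option C is the shortest.

Option A: 5 + 12 + 21 + 16 + 8 + 14 = 76
Option B: 5 + 12 + 5 + 8 + 19 + 25 = 74
Option C: 25 + 21 + 3 + 8 + 7 + 5 = 69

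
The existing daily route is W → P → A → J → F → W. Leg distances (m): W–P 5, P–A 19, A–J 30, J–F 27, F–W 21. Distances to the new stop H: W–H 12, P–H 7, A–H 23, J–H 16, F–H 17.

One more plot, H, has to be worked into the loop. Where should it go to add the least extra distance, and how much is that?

Insertion cost between consecutive stops i–j is d(i,H) + d(H,j) − d(i,j):
  between W and P: 12 + 7 − 5 = 14
  between P and A: 7 + 23 − 19 = 11
  between A and J: 23 + 16 − 30 = 9
  between J and F: 16 + 17 − 27 = 6
  between F and W: 17 + 12 − 21 = 8
Cheapest insertion is between J and F, adding 6.
New total = 102 + 6 = 108.

Adding 6 m by placing H on the J–F leg.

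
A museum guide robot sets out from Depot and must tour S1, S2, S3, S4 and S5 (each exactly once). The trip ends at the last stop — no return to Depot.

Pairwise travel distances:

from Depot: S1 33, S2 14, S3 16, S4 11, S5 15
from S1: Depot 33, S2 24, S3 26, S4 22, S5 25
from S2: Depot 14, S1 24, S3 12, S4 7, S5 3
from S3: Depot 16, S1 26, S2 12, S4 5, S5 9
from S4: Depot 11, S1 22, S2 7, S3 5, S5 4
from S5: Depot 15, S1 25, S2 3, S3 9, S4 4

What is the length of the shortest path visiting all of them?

52 — the minimum one-way total.

There are 5! = 120 possible orderings.
Depot → S1 → S2 → S3 → S4 → S5: 33+24+12+5+4 = 78
Depot → S1 → S2 → S3 → S5 → S4: 33+24+12+9+4 = 82
Depot → S1 → S2 → S4 → S3 → S5: 33+24+7+5+9 = 78
Depot → S1 → S2 → S4 → S5 → S3: 33+24+7+4+9 = 77
Depot → S1 → S2 → S5 → S3 → S4: 33+24+3+9+5 = 74
Depot → S1 → S2 → S5 → S4 → S3: 33+24+3+4+5 = 69
Depot → S1 → S3 → S2 → S4 → S5: 33+26+12+7+4 = 82
Depot → S1 → S3 → S2 → S5 → S4: 33+26+12+3+4 = 78
Depot → S1 → S3 → S4 → S2 → S5: 33+26+5+7+3 = 74
Depot → S1 → S3 → S4 → S5 → S2: 33+26+5+4+3 = 71
Depot → S1 → S3 → S5 → S2 → S4: 33+26+9+3+7 = 78
Depot → S1 → S3 → S5 → S4 → S2: 33+26+9+4+7 = 79
Depot → S1 → S4 → S2 → S3 → S5: 33+22+7+12+9 = 83
Depot → S1 → S4 → S2 → S5 → S3: 33+22+7+3+9 = 74
… (106 more)
Depot → S2 → S5 → S4 → S3 → S1: 14+3+4+5+26 = 52  ← best
The minimum is 52.
One shortest path: Depot → S2 → S5 → S4 → S3 → S1.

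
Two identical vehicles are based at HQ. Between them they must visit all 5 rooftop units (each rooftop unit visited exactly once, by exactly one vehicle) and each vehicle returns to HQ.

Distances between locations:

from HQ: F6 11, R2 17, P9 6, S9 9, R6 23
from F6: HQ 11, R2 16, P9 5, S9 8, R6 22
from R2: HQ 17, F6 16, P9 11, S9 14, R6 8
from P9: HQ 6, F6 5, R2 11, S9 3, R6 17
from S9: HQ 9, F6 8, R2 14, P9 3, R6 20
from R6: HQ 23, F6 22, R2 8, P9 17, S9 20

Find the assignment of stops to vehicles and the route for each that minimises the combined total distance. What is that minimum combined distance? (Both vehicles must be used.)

Minimum combined distance: 76.

Try each way of splitting the stops between the two vehicles (each non-empty) and, for each split, find the best tour for each vehicle:
  {F6} + {R2, P9, S9, R6}: 22 + 54 = 76
  {R2} + {F6, P9, S9, R6}: 34 + 62 = 96
  {F6, R2} + {P9, S9, R6}: 44 + 52 = 96
  {P9} + {F6, R2, S9, R6}: 12 + 64 = 76
  {F6, P9} + {R2, S9, R6}: 22 + 54 = 76
  {R2, P9} + {F6, S9, R6}: 34 + 62 = 96
  … (15 splits in total)
Best: vehicle 1 HQ → F6 → HQ = 22; vehicle 2 HQ → R2 → R6 → P9 → S9 → HQ = 54; combined 76.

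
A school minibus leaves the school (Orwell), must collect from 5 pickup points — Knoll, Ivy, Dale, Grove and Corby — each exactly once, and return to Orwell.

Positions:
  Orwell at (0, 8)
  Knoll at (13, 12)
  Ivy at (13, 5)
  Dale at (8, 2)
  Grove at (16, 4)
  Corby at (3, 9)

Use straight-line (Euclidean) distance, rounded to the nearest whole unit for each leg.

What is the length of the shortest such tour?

Shortest round trip = 41.

There are 60 distinct closed tours to check (reversals are equivalent).
Orwell - Knoll - Ivy - Dale - Grove - Corby - Orwell: 14+7+6+8+14+3 = 52
Orwell - Knoll - Ivy - Dale - Corby - Grove - Orwell: 14+7+6+9+14+16 = 66
Orwell - Knoll - Ivy - Grove - Dale - Corby - Orwell: 14+7+3+8+9+3 = 44
Orwell - Knoll - Ivy - Grove - Corby - Dale - Orwell: 14+7+3+14+9+10 = 57
Orwell - Knoll - Ivy - Corby - Dale - Grove - Orwell: 14+7+11+9+8+16 = 65
Orwell - Knoll - Ivy - Corby - Grove - Dale - Orwell: 14+7+11+14+8+10 = 64
Orwell - Knoll - Dale - Ivy - Grove - Corby - Orwell: 14+11+6+3+14+3 = 51
Orwell - Knoll - Dale - Ivy - Corby - Grove - Orwell: 14+11+6+11+14+16 = 72
Orwell - Knoll - Dale - Grove - Ivy - Corby - Orwell: 14+11+8+3+11+3 = 50
Orwell - Knoll - Dale - Grove - Corby - Ivy - Orwell: 14+11+8+14+11+13 = 71
Orwell - Knoll - Dale - Corby - Ivy - Grove - Orwell: 14+11+9+11+3+16 = 64
Orwell - Knoll - Dale - Corby - Grove - Ivy - Orwell: 14+11+9+14+3+13 = 64
Orwell - Knoll - Grove - Ivy - Dale - Corby - Orwell: 14+9+3+6+9+3 = 44
Orwell - Knoll - Grove - Ivy - Corby - Dale - Orwell: 14+9+3+11+9+10 = 56
… (46 more)
Orwell - Dale - Ivy - Grove - Knoll - Corby - Orwell: 10+6+3+9+10+3 = 41  ← best
The minimum is 41.
One optimal route: Orwell → Dale → Ivy → Grove → Knoll → Corby → Orwell (or its reverse).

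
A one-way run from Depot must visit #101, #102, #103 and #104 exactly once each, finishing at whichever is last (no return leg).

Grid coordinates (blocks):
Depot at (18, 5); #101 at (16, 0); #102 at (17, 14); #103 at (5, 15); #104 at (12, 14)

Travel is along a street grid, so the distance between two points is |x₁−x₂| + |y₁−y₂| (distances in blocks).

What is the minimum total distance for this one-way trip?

35 blocks — the minimum one-way total.

There are 4! = 24 possible orderings.
Depot→#101→#102→#103→#104: 7+15+13+8 = 43
Depot→#101→#102→#104→#103: 7+15+5+8 = 35
Depot→#101→#103→#102→#104: 7+26+13+5 = 51
Depot→#101→#103→#104→#102: 7+26+8+5 = 46
Depot→#101→#104→#102→#103: 7+18+5+13 = 43
Depot→#101→#104→#103→#102: 7+18+8+13 = 46
Depot→#102→#101→#103→#104: 10+15+26+8 = 59
Depot→#102→#101→#104→#103: 10+15+18+8 = 51
Depot→#102→#103→#101→#104: 10+13+26+18 = 67
Depot→#102→#103→#104→#101: 10+13+8+18 = 49
Depot→#102→#104→#101→#103: 10+5+18+26 = 59
Depot→#102→#104→#103→#101: 10+5+8+26 = 49
Depot→#103→#101→#102→#104: 23+26+15+5 = 69
Depot→#103→#101→#104→#102: 23+26+18+5 = 72
… (10 more)
The minimum is 35.
One shortest path: Depot → #101 → #102 → #104 → #103.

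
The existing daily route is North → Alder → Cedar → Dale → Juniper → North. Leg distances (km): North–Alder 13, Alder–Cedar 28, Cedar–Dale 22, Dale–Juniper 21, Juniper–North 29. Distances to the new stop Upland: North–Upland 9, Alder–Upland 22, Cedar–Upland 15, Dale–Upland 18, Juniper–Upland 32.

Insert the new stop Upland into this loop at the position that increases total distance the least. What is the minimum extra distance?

Insertion cost between consecutive stops i–j is d(i,Upland) + d(Upland,j) − d(i,j):
  between North and Alder: 9 + 22 − 13 = 18
  between Alder and Cedar: 22 + 15 − 28 = 9
  between Cedar and Dale: 15 + 18 − 22 = 11
  between Dale and Juniper: 18 + 32 − 21 = 29
  between Juniper and North: 32 + 9 − 29 = 12
Cheapest insertion is between Alder and Cedar, adding 9.
New total = 113 + 9 = 122.

+9 km — insert Upland between Alder and Cedar.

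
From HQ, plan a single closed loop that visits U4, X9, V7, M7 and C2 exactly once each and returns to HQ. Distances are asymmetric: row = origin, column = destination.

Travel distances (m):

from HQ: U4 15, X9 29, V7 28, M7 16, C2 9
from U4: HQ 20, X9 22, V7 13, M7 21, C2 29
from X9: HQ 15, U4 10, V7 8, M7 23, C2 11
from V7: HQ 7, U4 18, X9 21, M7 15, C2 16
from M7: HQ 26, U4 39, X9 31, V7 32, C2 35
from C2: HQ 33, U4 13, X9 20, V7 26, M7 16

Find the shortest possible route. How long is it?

Minimum total distance: 86 m.

HQ - U4 - X9 - V7 - M7 - C2 - HQ: 15+22+8+15+35+33 = 128
HQ - U4 - X9 - V7 - C2 - M7 - HQ: 15+22+8+16+16+26 = 103
HQ - U4 - X9 - M7 - V7 - C2 - HQ: 15+22+23+32+16+33 = 141
HQ - U4 - X9 - M7 - C2 - V7 - HQ: 15+22+23+35+26+7 = 128
HQ - U4 - X9 - C2 - V7 - M7 - HQ: 15+22+11+26+15+26 = 115
HQ - U4 - X9 - C2 - M7 - V7 - HQ: 15+22+11+16+32+7 = 103
HQ - U4 - V7 - X9 - M7 - C2 - HQ: 15+13+21+23+35+33 = 140
HQ - U4 - V7 - X9 - C2 - M7 - HQ: 15+13+21+11+16+26 = 102
HQ - U4 - V7 - M7 - X9 - C2 - HQ: 15+13+15+31+11+33 = 118
HQ - U4 - V7 - M7 - C2 - X9 - HQ: 15+13+15+35+20+15 = 113
HQ - U4 - V7 - C2 - X9 - M7 - HQ: 15+13+16+20+23+26 = 113
HQ - U4 - V7 - C2 - M7 - X9 - HQ: 15+13+16+16+31+15 = 106
HQ - U4 - M7 - X9 - V7 - C2 - HQ: 15+21+31+8+16+33 = 124
HQ - U4 - M7 - X9 - C2 - V7 - HQ: 15+21+31+11+26+7 = 111
… (106 more)
HQ - C2 - M7 - X9 - U4 - V7 - HQ: 9+16+31+10+13+7 = 86  ← best
The minimum is 86.
One optimal route: HQ → C2 → M7 → X9 → U4 → V7 → HQ.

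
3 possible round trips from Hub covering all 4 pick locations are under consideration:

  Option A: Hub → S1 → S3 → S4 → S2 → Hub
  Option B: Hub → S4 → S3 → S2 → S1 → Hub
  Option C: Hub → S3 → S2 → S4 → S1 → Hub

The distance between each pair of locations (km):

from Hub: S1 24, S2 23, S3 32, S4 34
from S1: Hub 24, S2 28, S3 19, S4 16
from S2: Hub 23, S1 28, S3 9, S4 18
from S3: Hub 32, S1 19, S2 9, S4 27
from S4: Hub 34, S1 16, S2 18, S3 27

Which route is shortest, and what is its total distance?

Option A: 24 + 19 + 27 + 18 + 23 = 111
Option B: 34 + 27 + 9 + 28 + 24 = 122
Option C: 32 + 9 + 18 + 16 + 24 = 99

99 km — Option C is the shortest.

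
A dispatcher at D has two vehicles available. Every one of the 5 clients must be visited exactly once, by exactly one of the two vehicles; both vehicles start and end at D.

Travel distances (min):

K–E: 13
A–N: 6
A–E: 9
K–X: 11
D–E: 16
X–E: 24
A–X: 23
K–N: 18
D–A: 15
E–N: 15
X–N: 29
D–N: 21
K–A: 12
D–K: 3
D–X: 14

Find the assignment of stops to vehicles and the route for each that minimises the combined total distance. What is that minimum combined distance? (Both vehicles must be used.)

Try each way of splitting the stops between the two vehicles (each non-empty) and, for each split, find the best tour for each vehicle:
  {K} + {A, X, E, N}: 6 + 74 = 80
  {A} + {K, X, E, N}: 30 + 74 = 104
  {K, A} + {X, E, N}: 30 + 74 = 104
  {X} + {K, A, E, N}: 28 + 52 = 80
  {K, X} + {A, E, N}: 28 + 52 = 80
  {A, X} + {K, E, N}: 52 + 52 = 104
  … (15 splits in total)
Best: vehicle 1 D → K → D = 6; vehicle 2 D → A → N → E → X → D = 74; combined 80.

80 min — the smallest possible combined total.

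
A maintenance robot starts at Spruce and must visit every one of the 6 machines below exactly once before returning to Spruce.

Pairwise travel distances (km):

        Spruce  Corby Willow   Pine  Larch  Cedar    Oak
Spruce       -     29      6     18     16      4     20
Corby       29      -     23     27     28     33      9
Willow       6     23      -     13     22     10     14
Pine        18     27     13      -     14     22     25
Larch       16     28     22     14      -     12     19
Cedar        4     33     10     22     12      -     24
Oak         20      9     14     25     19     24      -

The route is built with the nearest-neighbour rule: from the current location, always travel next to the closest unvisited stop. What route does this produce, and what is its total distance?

98 km along Spruce → Cedar → Willow → Pine → Larch → Oak → Corby → Spruce.

From Spruce: distances to unvisited — Cedar=4, Willow=6, Larch=16, Pine=18, Oak=20, Corby=29. Nearest is Cedar (4).
From Cedar: distances to unvisited — Willow=10, Larch=12, Pine=22, Oak=24, Corby=33. Nearest is Willow (10).
From Willow: distances to unvisited — Pine=13, Oak=14, Larch=22, Corby=23. Nearest is Pine (13).
From Pine: distances to unvisited — Larch=14, Oak=25, Corby=27. Nearest is Larch (14).
From Larch: distances to unvisited — Oak=19, Corby=28. Nearest is Oak (19).
From Oak: distances to unvisited — Corby=9. Nearest is Corby (9).
Return Corby→Spruce: 29.
Total = 4 + 10 + 13 + 14 + 19 + 9 + 29 = 98.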